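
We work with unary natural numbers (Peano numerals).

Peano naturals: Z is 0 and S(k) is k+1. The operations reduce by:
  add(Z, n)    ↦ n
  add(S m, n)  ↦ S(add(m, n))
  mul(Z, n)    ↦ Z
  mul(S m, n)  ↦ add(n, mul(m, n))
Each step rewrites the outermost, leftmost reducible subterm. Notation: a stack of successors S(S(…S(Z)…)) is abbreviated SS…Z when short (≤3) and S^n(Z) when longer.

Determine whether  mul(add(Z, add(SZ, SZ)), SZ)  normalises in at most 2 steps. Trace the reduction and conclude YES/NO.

Answer: NO — after 2 steps the term is mul(S(add(Z, SZ)), SZ), not yet normal

Derivation:
  start: mul(add(Z, add(SZ, SZ)), SZ)
  step 1: mul(add(SZ, SZ), SZ)
  step 2: mul(S(add(Z, SZ)), SZ)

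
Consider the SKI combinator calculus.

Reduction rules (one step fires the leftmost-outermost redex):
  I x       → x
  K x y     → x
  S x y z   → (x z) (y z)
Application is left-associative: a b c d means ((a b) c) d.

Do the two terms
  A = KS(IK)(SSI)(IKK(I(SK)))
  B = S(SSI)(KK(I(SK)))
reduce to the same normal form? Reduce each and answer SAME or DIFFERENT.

Term A:
  start: KS(IK)(SSI)(IKK(I(SK)))
  [1] S(SSI)(IKK(I(SK)))
  [2] S(SSI)(KK(I(SK)))
  [3] S(SSI)K

Term B:
  start: S(SSI)(KK(I(SK)))
  [1] S(SSI)K

Answer: SAME — A ⇓ S(SSI)K, B ⇓ S(SSI)K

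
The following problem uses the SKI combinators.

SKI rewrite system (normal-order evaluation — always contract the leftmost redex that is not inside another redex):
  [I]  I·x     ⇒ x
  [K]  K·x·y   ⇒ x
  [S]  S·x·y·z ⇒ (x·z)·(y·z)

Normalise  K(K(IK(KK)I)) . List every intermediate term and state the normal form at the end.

  start: K(K(IK(KK)I))
  [1] K(K(K(KK)I))
  [2] K(K(KK))

Answer: normal form = K(K(KK))  (in 2 steps)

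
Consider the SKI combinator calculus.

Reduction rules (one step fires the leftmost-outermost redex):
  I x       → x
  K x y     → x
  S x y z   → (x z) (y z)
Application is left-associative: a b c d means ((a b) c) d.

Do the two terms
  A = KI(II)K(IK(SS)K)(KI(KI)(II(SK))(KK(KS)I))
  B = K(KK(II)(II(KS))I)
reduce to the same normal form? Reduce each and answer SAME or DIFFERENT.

Term A:
  start: KI(II)K(IK(SS)K)(KI(KI)(II(SK))(KK(KS)I))
  [1] IK(IK(SS)K)(KI(KI)(II(SK))(KK(KS)I))
  [2] K(IK(SS)K)(KI(KI)(II(SK))(KK(KS)I))
  [3] IK(SS)K
  [4] K(SS)K
  [5] SS

Term B:
  start: K(KK(II)(II(KS))I)
  [1] K(K(II(KS))I)
  [2] K(II(KS))
  [3] K(I(KS))
  [4] K(KS)

Answer: DIFFERENT — A ⇓ SS, B ⇓ K(KS)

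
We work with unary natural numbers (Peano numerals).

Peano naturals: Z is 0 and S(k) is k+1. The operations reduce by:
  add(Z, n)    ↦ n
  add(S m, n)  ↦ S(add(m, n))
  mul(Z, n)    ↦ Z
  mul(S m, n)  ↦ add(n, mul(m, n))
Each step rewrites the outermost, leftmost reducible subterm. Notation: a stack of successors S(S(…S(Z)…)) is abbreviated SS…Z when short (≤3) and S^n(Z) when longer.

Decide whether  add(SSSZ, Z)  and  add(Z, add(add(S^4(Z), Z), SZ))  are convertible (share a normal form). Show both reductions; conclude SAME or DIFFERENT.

Answer: DIFFERENT — A ⇓ SSSZ, B ⇓ S^5(Z)

Reduction:
Term A:
  start: add(SSSZ, Z)
  step 1: S(add(SSZ, Z))
  step 2: S(S(add(SZ, Z)))
  step 3: S(S(S(add(Z, Z))))
  step 4: SSSZ

Term B:
  start: add(Z, add(add(S^4(Z), Z), SZ))
  step 1: add(add(S^4(Z), Z), SZ)
  step 2: add(S(add(SSSZ, Z)), SZ)
  step 3: S(add(add(SSSZ, Z), SZ))
  step 4: S(add(S(add(SSZ, Z)), SZ))
  step 5: S(S(add(add(SSZ, Z), SZ)))
  step 6: S(S(add(S(add(SZ, Z)), SZ)))
  step 7: S(S(S(add(add(SZ, Z), SZ))))
  step 8: S(S(S(add(S(add(Z, Z)), SZ))))
  step 9: S(S(S(S(add(add(Z, Z), SZ)))))
  step 10: S(S(S(S(add(Z, SZ)))))
  step 11: S^5(Z)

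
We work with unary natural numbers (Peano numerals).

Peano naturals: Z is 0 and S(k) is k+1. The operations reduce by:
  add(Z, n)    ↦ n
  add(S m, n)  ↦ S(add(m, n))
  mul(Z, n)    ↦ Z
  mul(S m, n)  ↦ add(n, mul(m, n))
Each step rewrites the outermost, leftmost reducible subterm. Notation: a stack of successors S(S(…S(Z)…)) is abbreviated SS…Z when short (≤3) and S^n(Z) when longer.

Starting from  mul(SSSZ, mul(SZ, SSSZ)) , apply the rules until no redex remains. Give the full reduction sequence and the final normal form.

Answer: normal form = S^9(Z)  (in 34 steps)

Derivation:
  start: mul(SSSZ, mul(SZ, SSSZ))
  [1] add(mul(SZ, SSSZ), mul(SSZ, mul(SZ, SSSZ)))
  [2] add(add(SSSZ, mul(Z, SSSZ)), mul(SSZ, mul(SZ, SSSZ)))
  [3] add(S(add(SSZ, mul(Z, SSSZ))), mul(SSZ, mul(SZ, SSSZ)))
  [4] S(add(add(SSZ, mul(Z, SSSZ)), mul(SSZ, mul(SZ, SSSZ))))
  [5] S(add(S(add(SZ, mul(Z, SSSZ))), mul(SSZ, mul(SZ, SSSZ))))
  [6] S(S(add(add(SZ, mul(Z, SSSZ)), mul(SSZ, mul(SZ, SSSZ)))))
  [7] S(S(add(S(add(Z, mul(Z, SSSZ))), mul(SSZ, mul(SZ, SSSZ)))))
  [8] S(S(S(add(add(Z, mul(Z, SSSZ)), mul(SSZ, mul(SZ, SSSZ))))))
  [9] S(S(S(add(mul(Z, SSSZ), mul(SSZ, mul(SZ, SSSZ))))))
  [10] S(S(S(add(Z, mul(SSZ, mul(SZ, SSSZ))))))
  [11] S(S(S(mul(SSZ, mul(SZ, SSSZ)))))
  [12] S(S(S(add(mul(SZ, SSSZ), mul(SZ, mul(SZ, SSSZ))))))
  [13] S(S(S(add(add(SSSZ, mul(Z, SSSZ)), mul(SZ, mul(SZ, SSSZ))))))
  [14] S(S(S(add(S(add(SSZ, mul(Z, SSSZ))), mul(SZ, mul(SZ, SSSZ))))))
  [15] S(S(S(S(add(add(SSZ, mul(Z, SSSZ)), mul(SZ, mul(SZ, SSSZ)))))))
  [16] S(S(S(S(add(S(add(SZ, mul(Z, SSSZ))), mul(SZ, mul(SZ, SSSZ)))))))
  [17] S(S(S(S(S(add(add(SZ, mul(Z, SSSZ)), mul(SZ, mul(SZ, SSSZ))))))))
  [18] S(S(S(S(S(add(S(add(Z, mul(Z, SSSZ))), mul(SZ, mul(SZ, SSSZ))))))))
  [19] S(S(S(S(S(S(add(add(Z, mul(Z, SSSZ)), mul(SZ, mul(SZ, SSSZ)))))))))
  [20] S(S(S(S(S(S(add(mul(Z, SSSZ), mul(SZ, mul(SZ, SSSZ)))))))))
  [21] S(S(S(S(S(S(add(Z, mul(SZ, mul(SZ, SSSZ)))))))))
  [22] S(S(S(S(S(S(mul(SZ, mul(SZ, SSSZ))))))))
  [23] S(S(S(S(S(S(add(mul(SZ, SSSZ), mul(Z, mul(SZ, SSSZ)))))))))
  [24] S(S(S(S(S(S(add(add(SSSZ, mul(Z, SSSZ)), mul(Z, mul(SZ, SSSZ)))))))))
  [25] S(S(S(S(S(S(add(S(add(SSZ, mul(Z, SSSZ))), mul(Z, mul(SZ, SSSZ)))))))))
  [26] S(S(S(S(S(S(S(add(add(SSZ, mul(Z, SSSZ)), mul(Z, mul(SZ, SSSZ))))))))))
  [27] S(S(S(S(S(S(S(add(S(add(SZ, mul(Z, SSSZ))), mul(Z, mul(SZ, SSSZ))))))))))
  [28] S(S(S(S(S(S(S(S(add(add(SZ, mul(Z, SSSZ)), mul(Z, mul(SZ, SSSZ)))))))))))
  [29] S(S(S(S(S(S(S(S(add(S(add(Z, mul(Z, SSSZ))), mul(Z, mul(SZ, SSSZ)))))))))))
  [30] S(S(S(S(S(S(S(S(S(add(add(Z, mul(Z, SSSZ)), mul(Z, mul(SZ, SSSZ))))))))))))
  [31] S(S(S(S(S(S(S(S(S(add(mul(Z, SSSZ), mul(Z, mul(SZ, SSSZ))))))))))))
  [32] S(S(S(S(S(S(S(S(S(add(Z, mul(Z, mul(SZ, SSSZ))))))))))))
  [33] S(S(S(S(S(S(S(S(S(mul(Z, mul(SZ, SSSZ)))))))))))
  [34] S^9(Z)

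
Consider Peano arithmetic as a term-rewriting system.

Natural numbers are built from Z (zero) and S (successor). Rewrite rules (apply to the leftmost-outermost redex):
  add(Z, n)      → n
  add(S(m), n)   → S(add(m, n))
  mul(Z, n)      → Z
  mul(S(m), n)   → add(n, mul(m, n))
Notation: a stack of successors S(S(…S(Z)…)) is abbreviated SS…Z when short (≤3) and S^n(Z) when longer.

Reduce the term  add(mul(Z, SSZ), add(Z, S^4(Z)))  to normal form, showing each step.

  start: add(mul(Z, SSZ), add(Z, S^4(Z)))
  [1] add(Z, add(Z, S^4(Z)))
  [2] add(Z, S^4(Z))
  [3] S^4(Z)

Answer: normal form = S^4(Z)  (in 3 steps)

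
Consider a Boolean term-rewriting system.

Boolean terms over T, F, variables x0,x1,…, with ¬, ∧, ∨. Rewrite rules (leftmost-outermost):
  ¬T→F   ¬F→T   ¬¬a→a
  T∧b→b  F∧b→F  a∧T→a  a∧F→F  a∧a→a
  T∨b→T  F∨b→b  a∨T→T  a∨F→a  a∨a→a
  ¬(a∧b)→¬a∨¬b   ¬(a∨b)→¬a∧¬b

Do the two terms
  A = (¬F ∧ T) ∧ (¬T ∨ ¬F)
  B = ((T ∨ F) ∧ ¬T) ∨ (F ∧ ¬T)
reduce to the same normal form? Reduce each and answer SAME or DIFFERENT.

Answer: DIFFERENT — A ⇓ T, B ⇓ F

Working:
Term A:
  start: (¬F ∧ T) ∧ (¬T ∨ ¬F)
  [1] ¬F ∧ (¬T ∨ ¬F)
  [2] T ∧ (¬T ∨ ¬F)
  [3] ¬T ∨ ¬F
  [4] F ∨ ¬F
  [5] ¬F
  [6] T

Term B:
  start: ((T ∨ F) ∧ ¬T) ∨ (F ∧ ¬T)
  [1] (T ∧ ¬T) ∨ (F ∧ ¬T)
  [2] ¬T ∨ (F ∧ ¬T)
  [3] F ∨ (F ∧ ¬T)
  [4] F ∧ ¬T
  [5] F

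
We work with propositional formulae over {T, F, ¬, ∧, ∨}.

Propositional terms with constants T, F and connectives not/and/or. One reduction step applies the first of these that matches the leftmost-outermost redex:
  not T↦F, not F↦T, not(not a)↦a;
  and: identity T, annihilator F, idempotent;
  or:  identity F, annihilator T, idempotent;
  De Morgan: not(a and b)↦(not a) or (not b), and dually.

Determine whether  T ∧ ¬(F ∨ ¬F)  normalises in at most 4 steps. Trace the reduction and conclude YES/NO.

  start: T ∧ ¬(F ∨ ¬F)
  step 1: ¬(F ∨ ¬F)
  step 2: ¬F ∧ ¬¬F
  step 3: T ∧ ¬¬F
  step 4: ¬¬F

Answer: NO — after 4 steps the term is ¬¬F, not yet normal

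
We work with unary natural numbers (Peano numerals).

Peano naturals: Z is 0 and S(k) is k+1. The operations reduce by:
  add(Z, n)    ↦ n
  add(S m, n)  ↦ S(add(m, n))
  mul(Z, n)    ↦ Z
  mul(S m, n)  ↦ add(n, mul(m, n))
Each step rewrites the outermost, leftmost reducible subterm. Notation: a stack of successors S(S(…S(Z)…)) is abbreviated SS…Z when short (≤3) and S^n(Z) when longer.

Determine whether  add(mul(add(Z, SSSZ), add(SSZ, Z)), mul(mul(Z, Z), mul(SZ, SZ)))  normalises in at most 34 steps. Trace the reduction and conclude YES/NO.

  start: add(mul(add(Z, SSSZ), add(SSZ, Z)), mul(mul(Z, Z), mul(SZ, SZ)))
  [1] add(mul(SSSZ, add(SSZ, Z)), mul(mul(Z, Z), mul(SZ, SZ)))
  [2] add(add(add(SSZ, Z), mul(SSZ, add(SSZ, Z))), mul(mul(Z, Z), mul(SZ, SZ)))
  [3] add(add(S(add(SZ, Z)), mul(SSZ, add(SSZ, Z))), mul(mul(Z, Z), mul(SZ, SZ)))
  [4] add(S(add(add(SZ, Z), mul(SSZ, add(SSZ, Z)))), mul(mul(Z, Z), mul(SZ, SZ)))
  [5] S(add(add(add(SZ, Z), mul(SSZ, add(SSZ, Z))), mul(mul(Z, Z), mul(SZ, SZ))))
  [6] S(add(add(S(add(Z, Z)), mul(SSZ, add(SSZ, Z))), mul(mul(Z, Z), mul(SZ, SZ))))
  [7] S(add(S(add(add(Z, Z), mul(SSZ, add(SSZ, Z)))), mul(mul(Z, Z), mul(SZ, SZ))))
  [8] S(S(add(add(add(Z, Z), mul(SSZ, add(SSZ, Z))), mul(mul(Z, Z), mul(SZ, SZ)))))
  [9] S(S(add(add(Z, mul(SSZ, add(SSZ, Z))), mul(mul(Z, Z), mul(SZ, SZ)))))
  [10] S(S(add(mul(SSZ, add(SSZ, Z)), mul(mul(Z, Z), mul(SZ, SZ)))))
  [11] S(S(add(add(add(SSZ, Z), mul(SZ, add(SSZ, Z))), mul(mul(Z, Z), mul(SZ, SZ)))))
  [12] S(S(add(add(S(add(SZ, Z)), mul(SZ, add(SSZ, Z))), mul(mul(Z, Z), mul(SZ, SZ)))))
  [13] S(S(add(S(add(add(SZ, Z), mul(SZ, add(SSZ, Z)))), mul(mul(Z, Z), mul(SZ, SZ)))))
  [14] S(S(S(add(add(add(SZ, Z), mul(SZ, add(SSZ, Z))), mul(mul(Z, Z), mul(SZ, SZ))))))
  [15] S(S(S(add(add(S(add(Z, Z)), mul(SZ, add(SSZ, Z))), mul(mul(Z, Z), mul(SZ, SZ))))))
  [16] S(S(S(add(S(add(add(Z, Z), mul(SZ, add(SSZ, Z)))), mul(mul(Z, Z), mul(SZ, SZ))))))
  [17] S(S(S(S(add(add(add(Z, Z), mul(SZ, add(SSZ, Z))), mul(mul(Z, Z), mul(SZ, SZ)))))))
  [18] S(S(S(S(add(add(Z, mul(SZ, add(SSZ, Z))), mul(mul(Z, Z), mul(SZ, SZ)))))))
  [19] S(S(S(S(add(mul(SZ, add(SSZ, Z)), mul(mul(Z, Z), mul(SZ, SZ)))))))
  [20] S(S(S(S(add(add(add(SSZ, Z), mul(Z, add(SSZ, Z))), mul(mul(Z, Z), mul(SZ, SZ)))))))
  [21] S(S(S(S(add(add(S(add(SZ, Z)), mul(Z, add(SSZ, Z))), mul(mul(Z, Z), mul(SZ, SZ)))))))
  [22] S(S(S(S(add(S(add(add(SZ, Z), mul(Z, add(SSZ, Z)))), mul(mul(Z, Z), mul(SZ, SZ)))))))
  [23] S(S(S(S(S(add(add(add(SZ, Z), mul(Z, add(SSZ, Z))), mul(mul(Z, Z), mul(SZ, SZ))))))))
  [24] S(S(S(S(S(add(add(S(add(Z, Z)), mul(Z, add(SSZ, Z))), mul(mul(Z, Z), mul(SZ, SZ))))))))
  [25] S(S(S(S(S(add(S(add(add(Z, Z), mul(Z, add(SSZ, Z)))), mul(mul(Z, Z), mul(SZ, SZ))))))))
  [26] S(S(S(S(S(S(add(add(add(Z, Z), mul(Z, add(SSZ, Z))), mul(mul(Z, Z), mul(SZ, SZ)))))))))
  [27] S(S(S(S(S(S(add(add(Z, mul(Z, add(SSZ, Z))), mul(mul(Z, Z), mul(SZ, SZ)))))))))
  [28] S(S(S(S(S(S(add(mul(Z, add(SSZ, Z)), mul(mul(Z, Z), mul(SZ, SZ)))))))))
  [29] S(S(S(S(S(S(add(Z, mul(mul(Z, Z), mul(SZ, SZ)))))))))
  [30] S(S(S(S(S(S(mul(mul(Z, Z), mul(SZ, SZ))))))))
  [31] S(S(S(S(S(S(mul(Z, mul(SZ, SZ))))))))
  [32] S^6(Z)

Answer: YES — reaches normal form S^6(Z) in 32 ≤ 34 steps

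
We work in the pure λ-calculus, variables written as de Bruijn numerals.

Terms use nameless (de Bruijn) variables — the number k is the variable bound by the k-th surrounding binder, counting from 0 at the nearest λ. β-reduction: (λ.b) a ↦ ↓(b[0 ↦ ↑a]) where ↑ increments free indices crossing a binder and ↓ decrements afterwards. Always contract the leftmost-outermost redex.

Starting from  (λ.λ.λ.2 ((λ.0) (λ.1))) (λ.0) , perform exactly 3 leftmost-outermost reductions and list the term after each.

  start: (λ.λ.λ.2 ((λ.0) (λ.1))) (λ.0)
  →1  λ.λ.(λ.0) ((λ.0) (λ.1))
  →2  λ.λ.(λ.0) (λ.1)
  →3  λ.λ.λ.1

Answer: after 3 steps: λ.λ.λ.1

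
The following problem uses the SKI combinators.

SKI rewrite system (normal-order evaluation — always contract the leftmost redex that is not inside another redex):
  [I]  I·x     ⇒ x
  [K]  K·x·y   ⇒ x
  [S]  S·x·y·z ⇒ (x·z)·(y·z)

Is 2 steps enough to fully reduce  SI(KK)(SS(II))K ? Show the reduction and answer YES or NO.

  start: SI(KK)(SS(II))K
  [1] I(SS(II))(KK(SS(II)))K
  [2] SS(II)(KK(SS(II)))K

Answer: NO — after 2 steps the term is SS(II)(KK(SS(II)))K, not yet normal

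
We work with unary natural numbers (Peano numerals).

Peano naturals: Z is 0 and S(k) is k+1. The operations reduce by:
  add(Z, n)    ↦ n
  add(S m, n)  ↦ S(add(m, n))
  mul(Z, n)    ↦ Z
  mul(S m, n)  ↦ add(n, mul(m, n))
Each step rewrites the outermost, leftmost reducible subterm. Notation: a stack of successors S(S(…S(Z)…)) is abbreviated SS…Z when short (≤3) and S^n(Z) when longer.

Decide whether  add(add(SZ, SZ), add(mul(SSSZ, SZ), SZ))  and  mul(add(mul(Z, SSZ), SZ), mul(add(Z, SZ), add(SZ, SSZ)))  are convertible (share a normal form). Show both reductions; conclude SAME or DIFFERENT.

Term A:
  start: add(add(SZ, SZ), add(mul(SSSZ, SZ), SZ))
  [1] add(S(add(Z, SZ)), add(mul(SSSZ, SZ), SZ))
  [2] S(add(add(Z, SZ), add(mul(SSSZ, SZ), SZ)))
  [3] S(add(SZ, add(mul(SSSZ, SZ), SZ)))
  [4] S(S(add(Z, add(mul(SSSZ, SZ), SZ))))
  [5] S(S(add(mul(SSSZ, SZ), SZ)))
  [6] S(S(add(add(SZ, mul(SSZ, SZ)), SZ)))
  [7] S(S(add(S(add(Z, mul(SSZ, SZ))), SZ)))
  [8] S(S(S(add(add(Z, mul(SSZ, SZ)), SZ))))
  [9] S(S(S(add(mul(SSZ, SZ), SZ))))
  [10] S(S(S(add(add(SZ, mul(SZ, SZ)), SZ))))
  [11] S(S(S(add(S(add(Z, mul(SZ, SZ))), SZ))))
  [12] S(S(S(S(add(add(Z, mul(SZ, SZ)), SZ)))))
  [13] S(S(S(S(add(mul(SZ, SZ), SZ)))))
  [14] S(S(S(S(add(add(SZ, mul(Z, SZ)), SZ)))))
  [15] S(S(S(S(add(S(add(Z, mul(Z, SZ))), SZ)))))
  [16] S(S(S(S(S(add(add(Z, mul(Z, SZ)), SZ))))))
  [17] S(S(S(S(S(add(mul(Z, SZ), SZ))))))
  [18] S(S(S(S(S(add(Z, SZ))))))
  [19] S^6(Z)

Term B:
  start: mul(add(mul(Z, SSZ), SZ), mul(add(Z, SZ), add(SZ, SSZ)))
  [1] mul(add(Z, SZ), mul(add(Z, SZ), add(SZ, SSZ)))
  [2] mul(SZ, mul(add(Z, SZ), add(SZ, SSZ)))
  [3] add(mul(add(Z, SZ), add(SZ, SSZ)), mul(Z, mul(add(Z, SZ), add(SZ, SSZ))))
  [4] add(mul(SZ, add(SZ, SSZ)), mul(Z, mul(add(Z, SZ), add(SZ, SSZ))))
  [5] add(add(add(SZ, SSZ), mul(Z, add(SZ, SSZ))), mul(Z, mul(add(Z, SZ), add(SZ, SSZ))))
  [6] add(add(S(add(Z, SSZ)), mul(Z, add(SZ, SSZ))), mul(Z, mul(add(Z, SZ), add(SZ, SSZ))))
  [7] add(S(add(add(Z, SSZ), mul(Z, add(SZ, SSZ)))), mul(Z, mul(add(Z, SZ), add(SZ, SSZ))))
  [8] S(add(add(add(Z, SSZ), mul(Z, add(SZ, SSZ))), mul(Z, mul(add(Z, SZ), add(SZ, SSZ)))))
  [9] S(add(add(SSZ, mul(Z, add(SZ, SSZ))), mul(Z, mul(add(Z, SZ), add(SZ, SSZ)))))
  [10] S(add(S(add(SZ, mul(Z, add(SZ, SSZ)))), mul(Z, mul(add(Z, SZ), add(SZ, SSZ)))))
  [11] S(S(add(add(SZ, mul(Z, add(SZ, SSZ))), mul(Z, mul(add(Z, SZ), add(SZ, SSZ))))))
  [12] S(S(add(S(add(Z, mul(Z, add(SZ, SSZ)))), mul(Z, mul(add(Z, SZ), add(SZ, SSZ))))))
  [13] S(S(S(add(add(Z, mul(Z, add(SZ, SSZ))), mul(Z, mul(add(Z, SZ), add(SZ, SSZ)))))))
  [14] S(S(S(add(mul(Z, add(SZ, SSZ)), mul(Z, mul(add(Z, SZ), add(SZ, SSZ)))))))
  [15] S(S(S(add(Z, mul(Z, mul(add(Z, SZ), add(SZ, SSZ)))))))
  [16] S(S(S(mul(Z, mul(add(Z, SZ), add(SZ, SSZ))))))
  [17] SSSZ

Answer: DIFFERENT — A ⇓ S^6(Z), B ⇓ SSSZ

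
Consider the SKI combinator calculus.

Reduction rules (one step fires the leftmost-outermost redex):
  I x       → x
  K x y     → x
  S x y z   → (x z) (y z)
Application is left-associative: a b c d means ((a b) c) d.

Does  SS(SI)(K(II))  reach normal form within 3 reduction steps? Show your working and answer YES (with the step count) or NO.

Answer: YES — reaches normal form S(KI)(SI(KI)) in 3 ≤ 3 steps

Reduction:
  start: SS(SI)(K(II))
  step 1: S(K(II))(SI(K(II)))
  step 2: S(KI)(SI(K(II)))
  step 3: S(KI)(SI(KI))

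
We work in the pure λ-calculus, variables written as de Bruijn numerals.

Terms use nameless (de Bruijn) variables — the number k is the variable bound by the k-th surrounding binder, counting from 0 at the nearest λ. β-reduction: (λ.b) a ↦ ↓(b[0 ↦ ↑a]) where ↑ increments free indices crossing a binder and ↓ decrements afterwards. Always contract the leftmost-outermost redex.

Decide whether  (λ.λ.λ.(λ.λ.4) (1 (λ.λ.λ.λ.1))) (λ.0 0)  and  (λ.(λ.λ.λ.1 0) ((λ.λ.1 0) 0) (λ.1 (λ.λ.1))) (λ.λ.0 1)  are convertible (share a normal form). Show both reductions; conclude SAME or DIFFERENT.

Term A:
  start: (λ.λ.λ.(λ.λ.4) (1 (λ.λ.λ.λ.1))) (λ.0 0)
  [1] λ.λ.(λ.λ.λ.0 0) (1 (λ.λ.λ.λ.1))
  [2] λ.λ.λ.λ.0 0

Term B:
  start: (λ.(λ.λ.λ.1 0) ((λ.λ.1 0) 0) (λ.1 (λ.λ.1))) (λ.λ.0 1)
  [1] (λ.λ.λ.1 0) ((λ.λ.1 0) (λ.λ.0 1)) (λ.(λ.λ.0 1) (λ.λ.1))
  [2] (λ.λ.1 0) (λ.(λ.λ.0 1) (λ.λ.1))
  [3] λ.(λ.(λ.λ.0 1) (λ.λ.1)) 0
  [4] λ.(λ.λ.0 1) (λ.λ.1)
  [5] λ.λ.0 (λ.λ.1)

Answer: DIFFERENT — A ⇓ λ.λ.λ.λ.0 0, B ⇓ λ.λ.0 (λ.λ.1)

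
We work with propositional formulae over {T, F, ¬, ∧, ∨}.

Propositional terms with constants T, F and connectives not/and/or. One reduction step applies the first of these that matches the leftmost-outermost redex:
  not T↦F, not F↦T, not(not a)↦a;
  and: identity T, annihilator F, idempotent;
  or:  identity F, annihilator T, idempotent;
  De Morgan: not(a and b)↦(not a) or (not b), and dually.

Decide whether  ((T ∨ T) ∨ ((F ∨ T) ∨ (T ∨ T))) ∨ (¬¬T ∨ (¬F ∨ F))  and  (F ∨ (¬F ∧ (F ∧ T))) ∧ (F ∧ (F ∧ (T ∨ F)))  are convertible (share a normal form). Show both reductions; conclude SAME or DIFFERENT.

Term A:
  start: ((T ∨ T) ∨ ((F ∨ T) ∨ (T ∨ T))) ∨ (¬¬T ∨ (¬F ∨ F))
  [1] (T ∨ ((F ∨ T) ∨ (T ∨ T))) ∨ (¬¬T ∨ (¬F ∨ F))
  [2] T ∨ (¬¬T ∨ (¬F ∨ F))
  [3] T

Term B:
  start: (F ∨ (¬F ∧ (F ∧ T))) ∧ (F ∧ (F ∧ (T ∨ F)))
  [1] (¬F ∧ (F ∧ T)) ∧ (F ∧ (F ∧ (T ∨ F)))
  [2] (T ∧ (F ∧ T)) ∧ (F ∧ (F ∧ (T ∨ F)))
  [3] (F ∧ T) ∧ (F ∧ (F ∧ (T ∨ F)))
  [4] F ∧ (F ∧ (F ∧ (T ∨ F)))
  [5] F

Answer: DIFFERENT — A ⇓ T, B ⇓ F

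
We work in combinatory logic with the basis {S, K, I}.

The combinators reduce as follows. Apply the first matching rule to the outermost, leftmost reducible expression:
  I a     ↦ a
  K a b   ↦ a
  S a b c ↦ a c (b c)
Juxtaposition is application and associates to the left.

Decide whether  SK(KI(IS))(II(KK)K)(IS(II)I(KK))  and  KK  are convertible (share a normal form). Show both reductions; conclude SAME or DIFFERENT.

Answer: SAME — A ⇓ KK, B ⇓ KK

Working:
Term A:
  start: SK(KI(IS))(II(KK)K)(IS(II)I(KK))
  →1  K(II(KK)K)(KI(IS)(II(KK)K))(IS(II)I(KK))
  →2  II(KK)K(IS(II)I(KK))
  →3  I(KK)K(IS(II)I(KK))
  →4  KKK(IS(II)I(KK))
  →5  K(IS(II)I(KK))
  →6  K(S(II)I(KK))
  →7  K(II(KK)(I(KK)))
  →8  K(I(KK)(I(KK)))
  →9  K(KK(I(KK)))
  →10  KK

Term B:
  start: KK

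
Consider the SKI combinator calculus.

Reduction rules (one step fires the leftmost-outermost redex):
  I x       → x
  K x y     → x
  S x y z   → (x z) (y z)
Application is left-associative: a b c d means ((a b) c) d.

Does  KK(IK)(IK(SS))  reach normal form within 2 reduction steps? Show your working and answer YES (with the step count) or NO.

  start: KK(IK)(IK(SS))
  [1] K(IK(SS))
  [2] K(K(SS))

Answer: YES — reaches normal form K(K(SS)) in 2 ≤ 2 steps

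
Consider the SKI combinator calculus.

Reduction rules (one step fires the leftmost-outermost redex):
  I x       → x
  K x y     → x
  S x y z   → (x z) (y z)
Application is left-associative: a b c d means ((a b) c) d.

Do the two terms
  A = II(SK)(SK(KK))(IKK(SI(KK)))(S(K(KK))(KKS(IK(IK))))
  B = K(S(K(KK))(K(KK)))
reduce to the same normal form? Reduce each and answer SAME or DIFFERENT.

Answer: SAME — A ⇓ K(S(K(KK))(K(KK))), B ⇓ K(S(K(KK))(K(KK)))

Reduction:
Term A:
  start: II(SK)(SK(KK))(IKK(SI(KK)))(S(K(KK))(KKS(IK(IK))))
  [1] I(SK)(SK(KK))(IKK(SI(KK)))(S(K(KK))(KKS(IK(IK))))
  [2] SK(SK(KK))(IKK(SI(KK)))(S(K(KK))(KKS(IK(IK))))
  [3] K(IKK(SI(KK)))(SK(KK)(IKK(SI(KK))))(S(K(KK))(KKS(IK(IK))))
  [4] IKK(SI(KK))(S(K(KK))(KKS(IK(IK))))
  [5] KK(SI(KK))(S(K(KK))(KKS(IK(IK))))
  [6] K(S(K(KK))(KKS(IK(IK))))
  [7] K(S(K(KK))(K(IK(IK))))
  [8] K(S(K(KK))(K(K(IK))))
  [9] K(S(K(KK))(K(KK)))

Term B:
  start: K(S(K(KK))(K(KK)))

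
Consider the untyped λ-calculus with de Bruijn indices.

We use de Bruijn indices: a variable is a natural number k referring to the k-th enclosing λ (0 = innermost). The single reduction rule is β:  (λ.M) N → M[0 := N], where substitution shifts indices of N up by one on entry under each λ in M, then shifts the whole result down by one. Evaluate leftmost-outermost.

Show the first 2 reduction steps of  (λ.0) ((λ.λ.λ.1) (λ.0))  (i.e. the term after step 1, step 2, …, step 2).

Answer: after 2 steps: λ.λ.1

Working:
  start: (λ.0) ((λ.λ.λ.1) (λ.0))
  [1] (λ.λ.λ.1) (λ.0)
  [2] λ.λ.1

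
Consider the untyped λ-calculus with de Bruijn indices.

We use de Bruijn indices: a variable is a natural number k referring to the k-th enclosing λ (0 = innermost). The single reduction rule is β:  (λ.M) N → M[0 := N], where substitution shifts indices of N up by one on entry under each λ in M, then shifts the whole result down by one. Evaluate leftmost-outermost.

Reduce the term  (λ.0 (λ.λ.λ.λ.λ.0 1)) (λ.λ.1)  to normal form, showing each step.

Answer: normal form = λ.λ.λ.λ.λ.λ.0 1  (in 2 steps)

Working:
  start: (λ.0 (λ.λ.λ.λ.λ.0 1)) (λ.λ.1)
  step 1: (λ.λ.1) (λ.λ.λ.λ.λ.0 1)
  step 2: λ.λ.λ.λ.λ.λ.0 1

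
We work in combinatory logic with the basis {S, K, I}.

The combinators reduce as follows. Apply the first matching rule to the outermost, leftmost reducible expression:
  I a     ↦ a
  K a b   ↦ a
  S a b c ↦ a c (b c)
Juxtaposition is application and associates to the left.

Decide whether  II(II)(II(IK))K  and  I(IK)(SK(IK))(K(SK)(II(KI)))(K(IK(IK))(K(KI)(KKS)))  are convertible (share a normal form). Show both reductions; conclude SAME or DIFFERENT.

Answer: SAME — A ⇓ KK, B ⇓ KK

Reduction:
Term A:
  start: II(II)(II(IK))K
  step 1: I(II)(II(IK))K
  step 2: II(II(IK))K
  step 3: I(II(IK))K
  step 4: II(IK)K
  step 5: I(IK)K
  step 6: IKK
  step 7: KK

Term B:
  start: I(IK)(SK(IK))(K(SK)(II(KI)))(K(IK(IK))(K(KI)(KKS)))
  step 1: IK(SK(IK))(K(SK)(II(KI)))(K(IK(IK))(K(KI)(KKS)))
  step 2: K(SK(IK))(K(SK)(II(KI)))(K(IK(IK))(K(KI)(KKS)))
  step 3: SK(IK)(K(IK(IK))(K(KI)(KKS)))
  step 4: K(K(IK(IK))(K(KI)(KKS)))(IK(K(IK(IK))(K(KI)(KKS))))
  step 5: K(IK(IK))(K(KI)(KKS))
  step 6: IK(IK)
  step 7: K(IK)
  step 8: KK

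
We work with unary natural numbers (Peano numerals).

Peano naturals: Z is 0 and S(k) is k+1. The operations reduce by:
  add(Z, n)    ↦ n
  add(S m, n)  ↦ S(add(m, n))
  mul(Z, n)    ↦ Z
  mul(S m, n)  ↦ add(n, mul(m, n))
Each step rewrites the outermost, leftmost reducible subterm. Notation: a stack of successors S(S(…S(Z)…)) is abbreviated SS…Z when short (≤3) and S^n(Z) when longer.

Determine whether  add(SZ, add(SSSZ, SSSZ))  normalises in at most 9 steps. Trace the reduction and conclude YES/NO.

  start: add(SZ, add(SSSZ, SSSZ))
  →1  S(add(Z, add(SSSZ, SSSZ)))
  →2  S(add(SSSZ, SSSZ))
  →3  S(S(add(SSZ, SSSZ)))
  →4  S(S(S(add(SZ, SSSZ))))
  →5  S(S(S(S(add(Z, SSSZ)))))
  →6  S^7(Z)

Answer: YES — reaches normal form S^7(Z) in 6 ≤ 9 steps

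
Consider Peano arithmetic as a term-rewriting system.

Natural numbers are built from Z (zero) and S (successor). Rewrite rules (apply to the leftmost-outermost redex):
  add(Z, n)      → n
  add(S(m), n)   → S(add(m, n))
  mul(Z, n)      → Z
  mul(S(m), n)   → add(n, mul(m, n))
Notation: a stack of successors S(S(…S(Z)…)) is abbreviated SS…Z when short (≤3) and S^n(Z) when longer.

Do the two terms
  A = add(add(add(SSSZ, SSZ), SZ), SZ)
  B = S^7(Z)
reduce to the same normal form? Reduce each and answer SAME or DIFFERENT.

Term A:
  start: add(add(add(SSSZ, SSZ), SZ), SZ)
  [1] add(add(S(add(SSZ, SSZ)), SZ), SZ)
  [2] add(S(add(add(SSZ, SSZ), SZ)), SZ)
  [3] S(add(add(add(SSZ, SSZ), SZ), SZ))
  [4] S(add(add(S(add(SZ, SSZ)), SZ), SZ))
  [5] S(add(S(add(add(SZ, SSZ), SZ)), SZ))
  [6] S(S(add(add(add(SZ, SSZ), SZ), SZ)))
  [7] S(S(add(add(S(add(Z, SSZ)), SZ), SZ)))
  [8] S(S(add(S(add(add(Z, SSZ), SZ)), SZ)))
  [9] S(S(S(add(add(add(Z, SSZ), SZ), SZ))))
  [10] S(S(S(add(add(SSZ, SZ), SZ))))
  [11] S(S(S(add(S(add(SZ, SZ)), SZ))))
  [12] S(S(S(S(add(add(SZ, SZ), SZ)))))
  [13] S(S(S(S(add(S(add(Z, SZ)), SZ)))))
  [14] S(S(S(S(S(add(add(Z, SZ), SZ))))))
  [15] S(S(S(S(S(add(SZ, SZ))))))
  [16] S(S(S(S(S(S(add(Z, SZ)))))))
  [17] S^7(Z)

Term B:
  start: S^7(Z)

Answer: SAME — A ⇓ S^7(Z), B ⇓ S^7(Z)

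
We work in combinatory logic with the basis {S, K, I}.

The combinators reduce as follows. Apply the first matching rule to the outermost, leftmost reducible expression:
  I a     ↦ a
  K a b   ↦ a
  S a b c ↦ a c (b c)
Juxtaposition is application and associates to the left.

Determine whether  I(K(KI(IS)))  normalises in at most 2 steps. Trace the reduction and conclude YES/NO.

Answer: YES — reaches normal form KI in 2 ≤ 2 steps

Reduction:
  start: I(K(KI(IS)))
  [1] K(KI(IS))
  [2] KI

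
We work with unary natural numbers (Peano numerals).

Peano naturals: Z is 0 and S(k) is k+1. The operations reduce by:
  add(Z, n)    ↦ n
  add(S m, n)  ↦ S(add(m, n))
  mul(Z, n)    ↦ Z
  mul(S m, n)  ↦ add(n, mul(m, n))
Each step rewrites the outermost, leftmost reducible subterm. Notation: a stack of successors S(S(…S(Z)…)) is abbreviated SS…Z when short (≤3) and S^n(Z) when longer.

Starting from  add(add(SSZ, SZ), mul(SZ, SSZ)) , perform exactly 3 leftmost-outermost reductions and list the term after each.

  start: add(add(SSZ, SZ), mul(SZ, SSZ))
  step 1: add(S(add(SZ, SZ)), mul(SZ, SSZ))
  step 2: S(add(add(SZ, SZ), mul(SZ, SSZ)))
  step 3: S(add(S(add(Z, SZ)), mul(SZ, SSZ)))

Answer: after 3 steps: S(add(S(add(Z, SZ)), mul(SZ, SSZ)))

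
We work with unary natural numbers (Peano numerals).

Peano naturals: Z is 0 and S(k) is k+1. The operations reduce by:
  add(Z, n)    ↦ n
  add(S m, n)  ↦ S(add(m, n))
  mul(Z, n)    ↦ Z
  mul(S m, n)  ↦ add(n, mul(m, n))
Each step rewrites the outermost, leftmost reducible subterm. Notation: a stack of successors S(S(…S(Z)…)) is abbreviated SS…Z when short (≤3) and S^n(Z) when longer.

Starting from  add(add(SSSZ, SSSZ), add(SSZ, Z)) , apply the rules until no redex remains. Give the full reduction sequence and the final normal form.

  start: add(add(SSSZ, SSSZ), add(SSZ, Z))
  [1] add(S(add(SSZ, SSSZ)), add(SSZ, Z))
  [2] S(add(add(SSZ, SSSZ), add(SSZ, Z)))
  [3] S(add(S(add(SZ, SSSZ)), add(SSZ, Z)))
  [4] S(S(add(add(SZ, SSSZ), add(SSZ, Z))))
  [5] S(S(add(S(add(Z, SSSZ)), add(SSZ, Z))))
  [6] S(S(S(add(add(Z, SSSZ), add(SSZ, Z)))))
  [7] S(S(S(add(SSSZ, add(SSZ, Z)))))
  [8] S(S(S(S(add(SSZ, add(SSZ, Z))))))
  [9] S(S(S(S(S(add(SZ, add(SSZ, Z)))))))
  [10] S(S(S(S(S(S(add(Z, add(SSZ, Z))))))))
  [11] S(S(S(S(S(S(add(SSZ, Z)))))))
  [12] S(S(S(S(S(S(S(add(SZ, Z))))))))
  [13] S(S(S(S(S(S(S(S(add(Z, Z)))))))))
  [14] S^8(Z)

Answer: normal form = S^8(Z)  (in 14 steps)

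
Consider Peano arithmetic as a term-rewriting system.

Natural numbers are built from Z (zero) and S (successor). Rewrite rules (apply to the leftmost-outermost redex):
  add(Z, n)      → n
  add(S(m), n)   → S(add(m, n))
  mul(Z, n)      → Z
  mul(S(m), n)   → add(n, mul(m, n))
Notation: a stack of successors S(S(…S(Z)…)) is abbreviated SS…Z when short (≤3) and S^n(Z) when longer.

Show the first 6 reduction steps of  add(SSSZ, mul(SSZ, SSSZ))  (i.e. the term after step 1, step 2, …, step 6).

Answer: after 6 steps: S(S(S(S(add(SSZ, mul(SZ, SSSZ))))))

Derivation:
  start: add(SSSZ, mul(SSZ, SSSZ))
  [1] S(add(SSZ, mul(SSZ, SSSZ)))
  [2] S(S(add(SZ, mul(SSZ, SSSZ))))
  [3] S(S(S(add(Z, mul(SSZ, SSSZ)))))
  [4] S(S(S(mul(SSZ, SSSZ))))
  [5] S(S(S(add(SSSZ, mul(SZ, SSSZ)))))
  [6] S(S(S(S(add(SSZ, mul(SZ, SSSZ))))))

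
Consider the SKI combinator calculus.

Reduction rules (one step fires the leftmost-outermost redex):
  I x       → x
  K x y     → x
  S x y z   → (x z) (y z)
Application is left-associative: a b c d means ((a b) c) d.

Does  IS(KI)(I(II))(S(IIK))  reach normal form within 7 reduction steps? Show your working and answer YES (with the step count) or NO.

  start: IS(KI)(I(II))(S(IIK))
  →1  S(KI)(I(II))(S(IIK))
  →2  KI(S(IIK))(I(II)(S(IIK)))
  →3  I(I(II)(S(IIK)))
  →4  I(II)(S(IIK))
  →5  II(S(IIK))
  →6  I(S(IIK))
  →7  S(IIK)

Answer: NO — after 7 steps the term is S(IIK), not yet normal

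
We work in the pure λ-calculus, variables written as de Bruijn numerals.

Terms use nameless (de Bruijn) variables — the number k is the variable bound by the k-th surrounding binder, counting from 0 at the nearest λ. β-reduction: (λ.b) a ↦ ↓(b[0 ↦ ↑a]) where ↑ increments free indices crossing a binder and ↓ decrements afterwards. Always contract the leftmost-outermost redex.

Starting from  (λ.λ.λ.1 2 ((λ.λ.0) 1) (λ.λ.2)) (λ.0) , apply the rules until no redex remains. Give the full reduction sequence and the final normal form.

  start: (λ.λ.λ.1 2 ((λ.λ.0) 1) (λ.λ.2)) (λ.0)
  step 1: λ.λ.1 (λ.0) ((λ.λ.0) 1) (λ.λ.2)
  step 2: λ.λ.1 (λ.0) (λ.0) (λ.λ.2)

Answer: normal form = λ.λ.1 (λ.0) (λ.0) (λ.λ.2)  (in 2 steps)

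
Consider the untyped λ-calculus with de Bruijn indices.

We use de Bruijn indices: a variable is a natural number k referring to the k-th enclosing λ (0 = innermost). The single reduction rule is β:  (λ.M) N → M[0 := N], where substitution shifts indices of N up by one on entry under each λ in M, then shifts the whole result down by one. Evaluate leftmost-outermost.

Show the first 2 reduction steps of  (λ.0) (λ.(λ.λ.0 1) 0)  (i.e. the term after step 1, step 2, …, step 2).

  start: (λ.0) (λ.(λ.λ.0 1) 0)
  [1] λ.(λ.λ.0 1) 0
  [2] λ.λ.0 1

Answer: after 2 steps: λ.λ.0 1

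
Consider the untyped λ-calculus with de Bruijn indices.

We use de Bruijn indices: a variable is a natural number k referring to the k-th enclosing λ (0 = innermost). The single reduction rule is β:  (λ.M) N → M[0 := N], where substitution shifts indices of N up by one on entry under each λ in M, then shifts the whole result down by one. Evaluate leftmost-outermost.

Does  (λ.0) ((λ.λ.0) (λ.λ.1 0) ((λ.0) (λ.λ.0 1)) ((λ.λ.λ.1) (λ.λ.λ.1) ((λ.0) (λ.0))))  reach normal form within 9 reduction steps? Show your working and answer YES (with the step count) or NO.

Answer: YES — reaches normal form λ.0 (λ.λ.0) in 8 ≤ 9 steps

Derivation:
  start: (λ.0) ((λ.λ.0) (λ.λ.1 0) ((λ.0) (λ.λ.0 1)) ((λ.λ.λ.1) (λ.λ.λ.1) ((λ.0) (λ.0))))
  step 1: (λ.λ.0) (λ.λ.1 0) ((λ.0) (λ.λ.0 1)) ((λ.λ.λ.1) (λ.λ.λ.1) ((λ.0) (λ.0)))
  step 2: (λ.0) ((λ.0) (λ.λ.0 1)) ((λ.λ.λ.1) (λ.λ.λ.1) ((λ.0) (λ.0)))
  step 3: (λ.0) (λ.λ.0 1) ((λ.λ.λ.1) (λ.λ.λ.1) ((λ.0) (λ.0)))
  step 4: (λ.λ.0 1) ((λ.λ.λ.1) (λ.λ.λ.1) ((λ.0) (λ.0)))
  step 5: λ.0 ((λ.λ.λ.1) (λ.λ.λ.1) ((λ.0) (λ.0)))
  step 6: λ.0 ((λ.λ.1) ((λ.0) (λ.0)))
  step 7: λ.0 (λ.(λ.0) (λ.0))
  step 8: λ.0 (λ.λ.0)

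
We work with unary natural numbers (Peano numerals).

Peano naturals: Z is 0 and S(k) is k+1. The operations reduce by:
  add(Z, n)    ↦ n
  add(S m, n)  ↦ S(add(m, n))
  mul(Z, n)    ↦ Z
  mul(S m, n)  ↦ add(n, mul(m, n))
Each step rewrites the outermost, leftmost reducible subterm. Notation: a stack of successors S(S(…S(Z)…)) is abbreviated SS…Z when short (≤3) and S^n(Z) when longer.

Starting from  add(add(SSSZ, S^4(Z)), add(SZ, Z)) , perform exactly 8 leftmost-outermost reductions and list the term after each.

Answer: after 8 steps: S(S(S(S(add(SSSZ, add(SZ, Z))))))

Working:
  start: add(add(SSSZ, S^4(Z)), add(SZ, Z))
  [1] add(S(add(SSZ, S^4(Z))), add(SZ, Z))
  [2] S(add(add(SSZ, S^4(Z)), add(SZ, Z)))
  [3] S(add(S(add(SZ, S^4(Z))), add(SZ, Z)))
  [4] S(S(add(add(SZ, S^4(Z)), add(SZ, Z))))
  [5] S(S(add(S(add(Z, S^4(Z))), add(SZ, Z))))
  [6] S(S(S(add(add(Z, S^4(Z)), add(SZ, Z)))))
  [7] S(S(S(add(S^4(Z), add(SZ, Z)))))
  [8] S(S(S(S(add(SSSZ, add(SZ, Z))))))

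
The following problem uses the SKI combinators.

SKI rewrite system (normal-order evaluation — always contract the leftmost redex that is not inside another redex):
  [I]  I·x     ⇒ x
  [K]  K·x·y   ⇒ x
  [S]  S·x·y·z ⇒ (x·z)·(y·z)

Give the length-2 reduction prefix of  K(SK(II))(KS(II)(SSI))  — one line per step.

Answer: after 2 steps: SKI

Working:
  start: K(SK(II))(KS(II)(SSI))
  [1] SK(II)
  [2] SKI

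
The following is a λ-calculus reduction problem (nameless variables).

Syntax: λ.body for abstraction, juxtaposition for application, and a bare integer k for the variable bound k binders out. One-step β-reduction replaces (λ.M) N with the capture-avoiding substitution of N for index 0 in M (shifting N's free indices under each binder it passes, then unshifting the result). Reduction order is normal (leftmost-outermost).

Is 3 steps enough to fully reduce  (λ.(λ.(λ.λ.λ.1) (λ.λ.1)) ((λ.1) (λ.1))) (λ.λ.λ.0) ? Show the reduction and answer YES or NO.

Answer: YES — reaches normal form λ.λ.1 in 3 ≤ 3 steps

Derivation:
  start: (λ.(λ.(λ.λ.λ.1) (λ.λ.1)) ((λ.1) (λ.1))) (λ.λ.λ.0)
  step 1: (λ.(λ.λ.λ.1) (λ.λ.1)) ((λ.λ.λ.λ.0) (λ.λ.λ.λ.0))
  step 2: (λ.λ.λ.1) (λ.λ.1)
  step 3: λ.λ.1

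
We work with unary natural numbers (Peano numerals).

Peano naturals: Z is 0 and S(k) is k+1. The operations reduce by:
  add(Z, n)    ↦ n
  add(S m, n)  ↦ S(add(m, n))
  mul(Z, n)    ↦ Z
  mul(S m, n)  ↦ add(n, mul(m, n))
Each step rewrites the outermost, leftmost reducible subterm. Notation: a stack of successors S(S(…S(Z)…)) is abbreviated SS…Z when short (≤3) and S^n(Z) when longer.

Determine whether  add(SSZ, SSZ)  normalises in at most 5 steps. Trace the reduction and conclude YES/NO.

  start: add(SSZ, SSZ)
  [1] S(add(SZ, SSZ))
  [2] S(S(add(Z, SSZ)))
  [3] S^4(Z)

Answer: YES — reaches normal form S^4(Z) in 3 ≤ 5 steps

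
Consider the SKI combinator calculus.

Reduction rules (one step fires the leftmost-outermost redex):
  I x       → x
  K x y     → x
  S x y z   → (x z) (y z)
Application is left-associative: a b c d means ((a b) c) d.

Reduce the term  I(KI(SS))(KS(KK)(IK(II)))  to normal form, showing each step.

  start: I(KI(SS))(KS(KK)(IK(II)))
  [1] KI(SS)(KS(KK)(IK(II)))
  [2] I(KS(KK)(IK(II)))
  [3] KS(KK)(IK(II))
  [4] S(IK(II))
  [5] S(K(II))
  [6] S(KI)

Answer: normal form = S(KI)  (in 6 steps)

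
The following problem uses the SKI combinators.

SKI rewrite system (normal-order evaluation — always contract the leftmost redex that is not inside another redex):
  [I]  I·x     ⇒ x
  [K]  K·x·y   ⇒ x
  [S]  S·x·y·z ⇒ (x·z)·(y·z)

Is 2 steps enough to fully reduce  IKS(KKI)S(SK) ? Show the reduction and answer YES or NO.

  start: IKS(KKI)S(SK)
  step 1: KS(KKI)S(SK)
  step 2: SS(SK)

Answer: YES — reaches normal form SS(SK) in 2 ≤ 2 steps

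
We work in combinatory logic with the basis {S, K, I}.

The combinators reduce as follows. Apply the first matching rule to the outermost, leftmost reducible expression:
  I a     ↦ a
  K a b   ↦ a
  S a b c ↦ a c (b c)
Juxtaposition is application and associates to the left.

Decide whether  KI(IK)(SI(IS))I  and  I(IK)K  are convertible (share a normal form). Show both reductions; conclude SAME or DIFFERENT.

Answer: DIFFERENT — A ⇓ SI, B ⇓ KK

Reduction:
Term A:
  start: KI(IK)(SI(IS))I
  [1] I(SI(IS))I
  [2] SI(IS)I
  [3] II(ISI)
  [4] I(ISI)
  [5] ISI
  [6] SI

Term B:
  start: I(IK)K
  [1] IKK
  [2] KK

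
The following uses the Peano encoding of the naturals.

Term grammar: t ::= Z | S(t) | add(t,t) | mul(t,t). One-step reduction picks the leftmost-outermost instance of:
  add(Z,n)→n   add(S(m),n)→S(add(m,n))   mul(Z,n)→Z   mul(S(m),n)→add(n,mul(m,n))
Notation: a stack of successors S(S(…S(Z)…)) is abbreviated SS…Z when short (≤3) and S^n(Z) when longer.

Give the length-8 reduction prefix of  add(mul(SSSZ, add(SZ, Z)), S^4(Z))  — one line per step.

Answer: after 8 steps: S(add(add(S(add(Z, Z)), mul(SZ, add(SZ, Z))), S^4(Z)))

Working:
  start: add(mul(SSSZ, add(SZ, Z)), S^4(Z))
  step 1: add(add(add(SZ, Z), mul(SSZ, add(SZ, Z))), S^4(Z))
  step 2: add(add(S(add(Z, Z)), mul(SSZ, add(SZ, Z))), S^4(Z))
  step 3: add(S(add(add(Z, Z), mul(SSZ, add(SZ, Z)))), S^4(Z))
  step 4: S(add(add(add(Z, Z), mul(SSZ, add(SZ, Z))), S^4(Z)))
  step 5: S(add(add(Z, mul(SSZ, add(SZ, Z))), S^4(Z)))
  step 6: S(add(mul(SSZ, add(SZ, Z)), S^4(Z)))
  step 7: S(add(add(add(SZ, Z), mul(SZ, add(SZ, Z))), S^4(Z)))
  step 8: S(add(add(S(add(Z, Z)), mul(SZ, add(SZ, Z))), S^4(Z)))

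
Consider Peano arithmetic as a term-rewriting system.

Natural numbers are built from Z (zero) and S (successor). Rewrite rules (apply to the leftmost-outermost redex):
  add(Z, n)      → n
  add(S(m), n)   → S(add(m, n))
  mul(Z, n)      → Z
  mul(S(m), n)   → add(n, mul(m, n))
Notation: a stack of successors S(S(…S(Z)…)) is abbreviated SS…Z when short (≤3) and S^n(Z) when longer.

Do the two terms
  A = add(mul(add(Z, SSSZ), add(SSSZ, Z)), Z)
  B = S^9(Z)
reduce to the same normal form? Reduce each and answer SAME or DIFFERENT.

Answer: SAME — A ⇓ S^9(Z), B ⇓ S^9(Z)

Working:
Term A:
  start: add(mul(add(Z, SSSZ), add(SSSZ, Z)), Z)
  →1  add(mul(SSSZ, add(SSSZ, Z)), Z)
  →2  add(add(add(SSSZ, Z), mul(SSZ, add(SSSZ, Z))), Z)
  →3  add(add(S(add(SSZ, Z)), mul(SSZ, add(SSSZ, Z))), Z)
  →4  add(S(add(add(SSZ, Z), mul(SSZ, add(SSSZ, Z)))), Z)
  →5  S(add(add(add(SSZ, Z), mul(SSZ, add(SSSZ, Z))), Z))
  →6  S(add(add(S(add(SZ, Z)), mul(SSZ, add(SSSZ, Z))), Z))
  →7  S(add(S(add(add(SZ, Z), mul(SSZ, add(SSSZ, Z)))), Z))
  →8  S(S(add(add(add(SZ, Z), mul(SSZ, add(SSSZ, Z))), Z)))
  →9  S(S(add(add(S(add(Z, Z)), mul(SSZ, add(SSSZ, Z))), Z)))
  →10  S(S(add(S(add(add(Z, Z), mul(SSZ, add(SSSZ, Z)))), Z)))
  →11  S(S(S(add(add(add(Z, Z), mul(SSZ, add(SSSZ, Z))), Z))))
  →12  S(S(S(add(add(Z, mul(SSZ, add(SSSZ, Z))), Z))))
  →13  S(S(S(add(mul(SSZ, add(SSSZ, Z)), Z))))
  →14  S(S(S(add(add(add(SSSZ, Z), mul(SZ, add(SSSZ, Z))), Z))))
  →15  S(S(S(add(add(S(add(SSZ, Z)), mul(SZ, add(SSSZ, Z))), Z))))
  →16  S(S(S(add(S(add(add(SSZ, Z), mul(SZ, add(SSSZ, Z)))), Z))))
  →17  S(S(S(S(add(add(add(SSZ, Z), mul(SZ, add(SSSZ, Z))), Z)))))
  →18  S(S(S(S(add(add(S(add(SZ, Z)), mul(SZ, add(SSSZ, Z))), Z)))))
  →19  S(S(S(S(add(S(add(add(SZ, Z), mul(SZ, add(SSSZ, Z)))), Z)))))
  →20  S(S(S(S(S(add(add(add(SZ, Z), mul(SZ, add(SSSZ, Z))), Z))))))
  →21  S(S(S(S(S(add(add(S(add(Z, Z)), mul(SZ, add(SSSZ, Z))), Z))))))
  →22  S(S(S(S(S(add(S(add(add(Z, Z), mul(SZ, add(SSSZ, Z)))), Z))))))
  →23  S(S(S(S(S(S(add(add(add(Z, Z), mul(SZ, add(SSSZ, Z))), Z)))))))
  →24  S(S(S(S(S(S(add(add(Z, mul(SZ, add(SSSZ, Z))), Z)))))))
  →25  S(S(S(S(S(S(add(mul(SZ, add(SSSZ, Z)), Z)))))))
  →26  S(S(S(S(S(S(add(add(add(SSSZ, Z), mul(Z, add(SSSZ, Z))), Z)))))))
  →27  S(S(S(S(S(S(add(add(S(add(SSZ, Z)), mul(Z, add(SSSZ, Z))), Z)))))))
  →28  S(S(S(S(S(S(add(S(add(add(SSZ, Z), mul(Z, add(SSSZ, Z)))), Z)))))))
  →29  S(S(S(S(S(S(S(add(add(add(SSZ, Z), mul(Z, add(SSSZ, Z))), Z))))))))
  →30  S(S(S(S(S(S(S(add(add(S(add(SZ, Z)), mul(Z, add(SSSZ, Z))), Z))))))))
  →31  S(S(S(S(S(S(S(add(S(add(add(SZ, Z), mul(Z, add(SSSZ, Z)))), Z))))))))
  →32  S(S(S(S(S(S(S(S(add(add(add(SZ, Z), mul(Z, add(SSSZ, Z))), Z)))))))))
  →33  S(S(S(S(S(S(S(S(add(add(S(add(Z, Z)), mul(Z, add(SSSZ, Z))), Z)))))))))
  →34  S(S(S(S(S(S(S(S(add(S(add(add(Z, Z), mul(Z, add(SSSZ, Z)))), Z)))))))))
  →35  S(S(S(S(S(S(S(S(S(add(add(add(Z, Z), mul(Z, add(SSSZ, Z))), Z))))))))))
  →36  S(S(S(S(S(S(S(S(S(add(add(Z, mul(Z, add(SSSZ, Z))), Z))))))))))
  →37  S(S(S(S(S(S(S(S(S(add(mul(Z, add(SSSZ, Z)), Z))))))))))
  →38  S(S(S(S(S(S(S(S(S(add(Z, Z))))))))))
  →39  S^9(Z)

Term B:
  start: S^9(Z)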